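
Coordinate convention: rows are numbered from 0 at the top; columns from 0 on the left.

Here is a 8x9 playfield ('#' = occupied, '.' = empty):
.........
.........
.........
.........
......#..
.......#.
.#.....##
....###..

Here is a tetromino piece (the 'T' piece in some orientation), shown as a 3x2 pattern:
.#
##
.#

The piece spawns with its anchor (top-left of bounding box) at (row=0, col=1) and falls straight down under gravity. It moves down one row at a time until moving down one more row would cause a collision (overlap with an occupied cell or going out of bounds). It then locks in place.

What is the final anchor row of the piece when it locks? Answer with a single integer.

Answer: 4

Derivation:
Spawn at (row=0, col=1). Try each row:
  row 0: fits
  row 1: fits
  row 2: fits
  row 3: fits
  row 4: fits
  row 5: blocked -> lock at row 4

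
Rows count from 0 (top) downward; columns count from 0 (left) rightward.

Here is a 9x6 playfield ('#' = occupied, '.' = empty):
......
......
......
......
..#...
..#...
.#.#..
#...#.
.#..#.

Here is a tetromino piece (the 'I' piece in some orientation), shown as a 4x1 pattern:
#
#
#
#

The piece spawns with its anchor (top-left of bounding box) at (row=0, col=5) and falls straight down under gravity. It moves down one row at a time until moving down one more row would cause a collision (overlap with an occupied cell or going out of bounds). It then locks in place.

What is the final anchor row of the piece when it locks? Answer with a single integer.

Spawn at (row=0, col=5). Try each row:
  row 0: fits
  row 1: fits
  row 2: fits
  row 3: fits
  row 4: fits
  row 5: fits
  row 6: blocked -> lock at row 5

Answer: 5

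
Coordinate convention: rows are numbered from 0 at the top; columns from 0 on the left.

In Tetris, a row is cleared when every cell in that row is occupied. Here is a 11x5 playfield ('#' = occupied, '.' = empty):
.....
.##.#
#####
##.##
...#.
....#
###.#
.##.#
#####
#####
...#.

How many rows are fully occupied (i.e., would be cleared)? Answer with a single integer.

Answer: 3

Derivation:
Check each row:
  row 0: 5 empty cells -> not full
  row 1: 2 empty cells -> not full
  row 2: 0 empty cells -> FULL (clear)
  row 3: 1 empty cell -> not full
  row 4: 4 empty cells -> not full
  row 5: 4 empty cells -> not full
  row 6: 1 empty cell -> not full
  row 7: 2 empty cells -> not full
  row 8: 0 empty cells -> FULL (clear)
  row 9: 0 empty cells -> FULL (clear)
  row 10: 4 empty cells -> not full
Total rows cleared: 3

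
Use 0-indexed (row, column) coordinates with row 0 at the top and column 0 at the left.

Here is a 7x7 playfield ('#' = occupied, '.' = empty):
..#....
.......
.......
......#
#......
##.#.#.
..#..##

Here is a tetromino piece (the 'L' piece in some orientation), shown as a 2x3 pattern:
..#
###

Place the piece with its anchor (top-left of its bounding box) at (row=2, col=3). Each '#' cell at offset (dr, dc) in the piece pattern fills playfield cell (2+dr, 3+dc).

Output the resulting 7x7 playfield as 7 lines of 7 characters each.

Answer: ..#....
.......
.....#.
...####
#......
##.#.#.
..#..##

Derivation:
Fill (2+0,3+2) = (2,5)
Fill (2+1,3+0) = (3,3)
Fill (2+1,3+1) = (3,4)
Fill (2+1,3+2) = (3,5)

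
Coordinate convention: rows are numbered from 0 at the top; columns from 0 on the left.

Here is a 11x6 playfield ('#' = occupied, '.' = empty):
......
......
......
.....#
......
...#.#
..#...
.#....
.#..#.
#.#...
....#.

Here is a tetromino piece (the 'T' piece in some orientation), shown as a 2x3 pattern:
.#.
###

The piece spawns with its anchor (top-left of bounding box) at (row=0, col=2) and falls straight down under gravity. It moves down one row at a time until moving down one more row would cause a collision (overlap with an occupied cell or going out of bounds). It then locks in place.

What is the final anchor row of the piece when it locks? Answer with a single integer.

Spawn at (row=0, col=2). Try each row:
  row 0: fits
  row 1: fits
  row 2: fits
  row 3: fits
  row 4: blocked -> lock at row 3

Answer: 3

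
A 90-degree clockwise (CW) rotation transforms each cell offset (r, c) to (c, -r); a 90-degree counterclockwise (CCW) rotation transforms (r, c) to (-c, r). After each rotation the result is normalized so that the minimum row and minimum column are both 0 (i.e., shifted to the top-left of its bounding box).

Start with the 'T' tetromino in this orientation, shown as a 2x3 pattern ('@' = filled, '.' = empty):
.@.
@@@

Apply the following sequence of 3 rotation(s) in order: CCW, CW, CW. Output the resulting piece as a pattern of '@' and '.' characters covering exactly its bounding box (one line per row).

Start:
.@.
@@@
After rotation 1 (CCW):
.@
@@
.@
After rotation 2 (CW):
.@.
@@@
After rotation 3 (CW):
@.
@@
@.

Answer: @.
@@
@.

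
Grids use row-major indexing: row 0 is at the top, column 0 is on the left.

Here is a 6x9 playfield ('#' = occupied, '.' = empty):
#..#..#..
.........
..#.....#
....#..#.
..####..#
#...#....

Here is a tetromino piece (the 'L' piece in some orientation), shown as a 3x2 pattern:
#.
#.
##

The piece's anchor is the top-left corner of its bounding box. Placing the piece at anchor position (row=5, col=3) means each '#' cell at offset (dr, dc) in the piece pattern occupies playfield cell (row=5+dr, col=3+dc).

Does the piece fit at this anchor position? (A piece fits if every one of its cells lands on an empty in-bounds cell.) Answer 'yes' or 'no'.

Answer: no

Derivation:
Check each piece cell at anchor (5, 3):
  offset (0,0) -> (5,3): empty -> OK
  offset (1,0) -> (6,3): out of bounds -> FAIL
  offset (2,0) -> (7,3): out of bounds -> FAIL
  offset (2,1) -> (7,4): out of bounds -> FAIL
All cells valid: no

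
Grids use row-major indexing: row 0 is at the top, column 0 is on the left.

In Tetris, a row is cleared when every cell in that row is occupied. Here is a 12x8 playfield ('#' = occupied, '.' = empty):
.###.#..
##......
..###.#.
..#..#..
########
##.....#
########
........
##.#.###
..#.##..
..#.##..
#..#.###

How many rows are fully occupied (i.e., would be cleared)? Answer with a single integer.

Answer: 2

Derivation:
Check each row:
  row 0: 4 empty cells -> not full
  row 1: 6 empty cells -> not full
  row 2: 4 empty cells -> not full
  row 3: 6 empty cells -> not full
  row 4: 0 empty cells -> FULL (clear)
  row 5: 5 empty cells -> not full
  row 6: 0 empty cells -> FULL (clear)
  row 7: 8 empty cells -> not full
  row 8: 2 empty cells -> not full
  row 9: 5 empty cells -> not full
  row 10: 5 empty cells -> not full
  row 11: 3 empty cells -> not full
Total rows cleared: 2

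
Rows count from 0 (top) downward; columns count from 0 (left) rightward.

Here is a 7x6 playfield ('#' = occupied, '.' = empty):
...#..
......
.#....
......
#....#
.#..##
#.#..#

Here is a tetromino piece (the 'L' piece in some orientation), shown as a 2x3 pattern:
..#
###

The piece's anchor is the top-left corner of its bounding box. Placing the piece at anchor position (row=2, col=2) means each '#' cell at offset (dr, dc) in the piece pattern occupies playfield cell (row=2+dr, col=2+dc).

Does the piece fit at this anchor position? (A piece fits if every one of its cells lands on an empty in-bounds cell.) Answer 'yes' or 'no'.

Check each piece cell at anchor (2, 2):
  offset (0,2) -> (2,4): empty -> OK
  offset (1,0) -> (3,2): empty -> OK
  offset (1,1) -> (3,3): empty -> OK
  offset (1,2) -> (3,4): empty -> OK
All cells valid: yes

Answer: yes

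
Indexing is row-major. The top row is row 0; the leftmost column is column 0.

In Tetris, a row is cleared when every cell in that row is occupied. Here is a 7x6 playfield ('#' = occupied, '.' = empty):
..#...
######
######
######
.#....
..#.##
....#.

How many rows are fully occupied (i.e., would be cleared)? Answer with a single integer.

Answer: 3

Derivation:
Check each row:
  row 0: 5 empty cells -> not full
  row 1: 0 empty cells -> FULL (clear)
  row 2: 0 empty cells -> FULL (clear)
  row 3: 0 empty cells -> FULL (clear)
  row 4: 5 empty cells -> not full
  row 5: 3 empty cells -> not full
  row 6: 5 empty cells -> not full
Total rows cleared: 3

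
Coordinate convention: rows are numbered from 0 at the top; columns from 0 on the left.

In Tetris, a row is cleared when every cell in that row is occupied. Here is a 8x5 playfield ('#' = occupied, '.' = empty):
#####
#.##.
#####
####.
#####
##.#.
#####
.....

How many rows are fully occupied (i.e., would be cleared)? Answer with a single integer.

Check each row:
  row 0: 0 empty cells -> FULL (clear)
  row 1: 2 empty cells -> not full
  row 2: 0 empty cells -> FULL (clear)
  row 3: 1 empty cell -> not full
  row 4: 0 empty cells -> FULL (clear)
  row 5: 2 empty cells -> not full
  row 6: 0 empty cells -> FULL (clear)
  row 7: 5 empty cells -> not full
Total rows cleared: 4

Answer: 4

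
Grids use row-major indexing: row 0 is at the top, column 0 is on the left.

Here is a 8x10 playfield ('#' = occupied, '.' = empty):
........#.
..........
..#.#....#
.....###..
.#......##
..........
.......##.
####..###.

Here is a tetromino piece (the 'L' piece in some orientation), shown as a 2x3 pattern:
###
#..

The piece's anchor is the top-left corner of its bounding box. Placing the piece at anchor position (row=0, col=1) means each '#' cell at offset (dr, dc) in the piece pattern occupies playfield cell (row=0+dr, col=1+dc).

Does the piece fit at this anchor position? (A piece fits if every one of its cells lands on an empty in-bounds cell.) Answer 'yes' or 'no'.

Check each piece cell at anchor (0, 1):
  offset (0,0) -> (0,1): empty -> OK
  offset (0,1) -> (0,2): empty -> OK
  offset (0,2) -> (0,3): empty -> OK
  offset (1,0) -> (1,1): empty -> OK
All cells valid: yes

Answer: yes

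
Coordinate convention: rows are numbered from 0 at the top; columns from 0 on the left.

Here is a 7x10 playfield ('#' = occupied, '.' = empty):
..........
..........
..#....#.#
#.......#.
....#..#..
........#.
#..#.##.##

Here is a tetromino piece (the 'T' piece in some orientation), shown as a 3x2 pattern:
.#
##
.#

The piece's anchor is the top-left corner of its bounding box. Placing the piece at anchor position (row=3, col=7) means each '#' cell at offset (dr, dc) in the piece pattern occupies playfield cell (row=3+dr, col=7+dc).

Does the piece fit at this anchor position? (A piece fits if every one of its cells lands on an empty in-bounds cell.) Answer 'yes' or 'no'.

Answer: no

Derivation:
Check each piece cell at anchor (3, 7):
  offset (0,1) -> (3,8): occupied ('#') -> FAIL
  offset (1,0) -> (4,7): occupied ('#') -> FAIL
  offset (1,1) -> (4,8): empty -> OK
  offset (2,1) -> (5,8): occupied ('#') -> FAIL
All cells valid: no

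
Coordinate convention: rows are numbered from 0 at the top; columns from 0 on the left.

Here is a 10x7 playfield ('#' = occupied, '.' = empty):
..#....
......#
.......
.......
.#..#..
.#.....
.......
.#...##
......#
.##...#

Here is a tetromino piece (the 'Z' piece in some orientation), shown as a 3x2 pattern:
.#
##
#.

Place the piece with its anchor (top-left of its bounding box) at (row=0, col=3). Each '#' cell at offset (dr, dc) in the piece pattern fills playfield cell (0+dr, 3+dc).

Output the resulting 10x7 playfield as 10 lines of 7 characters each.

Answer: ..#.#..
...##.#
...#...
.......
.#..#..
.#.....
.......
.#...##
......#
.##...#

Derivation:
Fill (0+0,3+1) = (0,4)
Fill (0+1,3+0) = (1,3)
Fill (0+1,3+1) = (1,4)
Fill (0+2,3+0) = (2,3)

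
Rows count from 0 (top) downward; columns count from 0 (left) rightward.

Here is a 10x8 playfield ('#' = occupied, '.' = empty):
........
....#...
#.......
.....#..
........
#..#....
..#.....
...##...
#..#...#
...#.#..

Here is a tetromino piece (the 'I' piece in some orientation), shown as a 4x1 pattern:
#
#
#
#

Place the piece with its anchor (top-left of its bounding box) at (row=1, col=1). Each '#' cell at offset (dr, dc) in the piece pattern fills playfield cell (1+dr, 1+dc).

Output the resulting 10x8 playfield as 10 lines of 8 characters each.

Fill (1+0,1+0) = (1,1)
Fill (1+1,1+0) = (2,1)
Fill (1+2,1+0) = (3,1)
Fill (1+3,1+0) = (4,1)

Answer: ........
.#..#...
##......
.#...#..
.#......
#..#....
..#.....
...##...
#..#...#
...#.#..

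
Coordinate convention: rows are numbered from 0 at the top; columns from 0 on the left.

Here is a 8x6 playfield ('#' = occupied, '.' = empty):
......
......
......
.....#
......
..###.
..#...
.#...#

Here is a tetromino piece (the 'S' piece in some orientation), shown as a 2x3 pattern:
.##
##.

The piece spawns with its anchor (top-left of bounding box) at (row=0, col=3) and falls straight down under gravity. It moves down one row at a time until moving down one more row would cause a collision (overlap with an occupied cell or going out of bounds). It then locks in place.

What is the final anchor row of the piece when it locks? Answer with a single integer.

Answer: 2

Derivation:
Spawn at (row=0, col=3). Try each row:
  row 0: fits
  row 1: fits
  row 2: fits
  row 3: blocked -> lock at row 2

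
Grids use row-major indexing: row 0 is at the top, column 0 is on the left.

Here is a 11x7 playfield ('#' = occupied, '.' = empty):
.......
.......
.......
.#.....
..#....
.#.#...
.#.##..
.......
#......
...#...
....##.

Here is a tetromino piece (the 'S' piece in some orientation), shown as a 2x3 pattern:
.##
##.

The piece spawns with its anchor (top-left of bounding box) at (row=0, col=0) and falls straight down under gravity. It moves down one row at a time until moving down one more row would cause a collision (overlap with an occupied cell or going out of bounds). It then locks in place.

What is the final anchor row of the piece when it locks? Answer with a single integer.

Spawn at (row=0, col=0). Try each row:
  row 0: fits
  row 1: fits
  row 2: blocked -> lock at row 1

Answer: 1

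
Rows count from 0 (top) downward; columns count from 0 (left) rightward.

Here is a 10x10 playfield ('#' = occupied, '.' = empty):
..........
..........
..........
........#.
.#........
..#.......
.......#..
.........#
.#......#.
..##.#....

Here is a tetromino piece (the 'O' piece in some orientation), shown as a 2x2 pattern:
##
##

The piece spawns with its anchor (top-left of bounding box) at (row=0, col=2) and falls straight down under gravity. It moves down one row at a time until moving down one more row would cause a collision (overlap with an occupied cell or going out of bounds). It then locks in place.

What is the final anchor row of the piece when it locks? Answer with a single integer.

Answer: 3

Derivation:
Spawn at (row=0, col=2). Try each row:
  row 0: fits
  row 1: fits
  row 2: fits
  row 3: fits
  row 4: blocked -> lock at row 3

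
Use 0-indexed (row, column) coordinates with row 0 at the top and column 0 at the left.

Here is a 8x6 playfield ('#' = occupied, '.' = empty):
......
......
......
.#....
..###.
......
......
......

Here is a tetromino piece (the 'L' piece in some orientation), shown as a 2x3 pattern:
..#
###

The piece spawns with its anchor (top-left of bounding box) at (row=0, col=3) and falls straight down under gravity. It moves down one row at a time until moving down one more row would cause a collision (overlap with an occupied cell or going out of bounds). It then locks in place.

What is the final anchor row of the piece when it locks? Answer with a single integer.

Spawn at (row=0, col=3). Try each row:
  row 0: fits
  row 1: fits
  row 2: fits
  row 3: blocked -> lock at row 2

Answer: 2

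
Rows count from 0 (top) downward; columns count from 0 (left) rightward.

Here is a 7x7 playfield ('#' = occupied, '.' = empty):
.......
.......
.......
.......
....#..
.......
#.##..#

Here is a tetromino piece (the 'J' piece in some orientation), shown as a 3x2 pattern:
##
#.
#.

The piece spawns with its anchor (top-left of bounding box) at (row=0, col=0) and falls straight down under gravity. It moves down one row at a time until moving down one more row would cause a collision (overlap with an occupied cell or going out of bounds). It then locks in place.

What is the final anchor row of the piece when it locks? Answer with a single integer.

Answer: 3

Derivation:
Spawn at (row=0, col=0). Try each row:
  row 0: fits
  row 1: fits
  row 2: fits
  row 3: fits
  row 4: blocked -> lock at row 3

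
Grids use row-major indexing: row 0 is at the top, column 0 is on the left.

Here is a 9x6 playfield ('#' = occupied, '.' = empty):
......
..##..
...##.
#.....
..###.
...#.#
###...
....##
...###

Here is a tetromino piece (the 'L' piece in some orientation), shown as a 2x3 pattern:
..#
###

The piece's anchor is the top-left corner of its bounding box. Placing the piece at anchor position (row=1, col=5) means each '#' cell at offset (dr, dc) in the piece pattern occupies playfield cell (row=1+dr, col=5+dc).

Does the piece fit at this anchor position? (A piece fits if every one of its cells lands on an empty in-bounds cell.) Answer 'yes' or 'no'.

Answer: no

Derivation:
Check each piece cell at anchor (1, 5):
  offset (0,2) -> (1,7): out of bounds -> FAIL
  offset (1,0) -> (2,5): empty -> OK
  offset (1,1) -> (2,6): out of bounds -> FAIL
  offset (1,2) -> (2,7): out of bounds -> FAIL
All cells valid: no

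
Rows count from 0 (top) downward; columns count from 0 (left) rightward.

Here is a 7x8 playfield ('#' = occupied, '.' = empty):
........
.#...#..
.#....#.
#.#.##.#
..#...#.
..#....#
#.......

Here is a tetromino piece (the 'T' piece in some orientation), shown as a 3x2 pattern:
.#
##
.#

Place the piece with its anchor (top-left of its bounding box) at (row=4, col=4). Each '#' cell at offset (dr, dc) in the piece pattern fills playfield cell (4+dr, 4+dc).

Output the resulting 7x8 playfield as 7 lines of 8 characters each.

Fill (4+0,4+1) = (4,5)
Fill (4+1,4+0) = (5,4)
Fill (4+1,4+1) = (5,5)
Fill (4+2,4+1) = (6,5)

Answer: ........
.#...#..
.#....#.
#.#.##.#
..#..##.
..#.##.#
#....#..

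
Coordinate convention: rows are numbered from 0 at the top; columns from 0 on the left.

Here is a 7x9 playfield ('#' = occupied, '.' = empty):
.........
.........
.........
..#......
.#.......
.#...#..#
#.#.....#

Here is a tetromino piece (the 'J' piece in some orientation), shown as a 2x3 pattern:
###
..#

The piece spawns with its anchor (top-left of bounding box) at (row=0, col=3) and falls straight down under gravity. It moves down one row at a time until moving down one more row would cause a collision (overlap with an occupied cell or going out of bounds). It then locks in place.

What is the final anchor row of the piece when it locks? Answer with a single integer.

Answer: 3

Derivation:
Spawn at (row=0, col=3). Try each row:
  row 0: fits
  row 1: fits
  row 2: fits
  row 3: fits
  row 4: blocked -> lock at row 3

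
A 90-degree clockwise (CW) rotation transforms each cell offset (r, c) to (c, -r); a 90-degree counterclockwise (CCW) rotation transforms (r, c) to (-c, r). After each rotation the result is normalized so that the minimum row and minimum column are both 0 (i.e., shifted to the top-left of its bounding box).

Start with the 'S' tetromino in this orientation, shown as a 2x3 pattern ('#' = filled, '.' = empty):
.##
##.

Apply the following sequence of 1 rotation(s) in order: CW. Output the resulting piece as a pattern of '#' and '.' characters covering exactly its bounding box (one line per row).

Answer: #.
##
.#

Derivation:
Start:
.##
##.
After rotation 1 (CW):
#.
##
.#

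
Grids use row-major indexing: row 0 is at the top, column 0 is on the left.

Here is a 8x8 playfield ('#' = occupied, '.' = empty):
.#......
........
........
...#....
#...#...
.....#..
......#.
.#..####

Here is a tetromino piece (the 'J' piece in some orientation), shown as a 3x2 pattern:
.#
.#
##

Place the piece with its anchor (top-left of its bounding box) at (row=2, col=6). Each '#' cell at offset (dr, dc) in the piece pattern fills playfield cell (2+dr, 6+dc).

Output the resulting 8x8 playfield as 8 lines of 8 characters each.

Fill (2+0,6+1) = (2,7)
Fill (2+1,6+1) = (3,7)
Fill (2+2,6+0) = (4,6)
Fill (2+2,6+1) = (4,7)

Answer: .#......
........
.......#
...#...#
#...#.##
.....#..
......#.
.#..####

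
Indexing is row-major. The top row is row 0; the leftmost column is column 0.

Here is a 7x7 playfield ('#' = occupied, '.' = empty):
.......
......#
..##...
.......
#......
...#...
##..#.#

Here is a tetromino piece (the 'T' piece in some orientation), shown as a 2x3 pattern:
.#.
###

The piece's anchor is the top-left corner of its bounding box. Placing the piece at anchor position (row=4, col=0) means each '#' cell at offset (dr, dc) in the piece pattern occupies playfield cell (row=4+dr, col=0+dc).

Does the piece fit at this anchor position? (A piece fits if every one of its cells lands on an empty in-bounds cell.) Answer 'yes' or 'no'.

Check each piece cell at anchor (4, 0):
  offset (0,1) -> (4,1): empty -> OK
  offset (1,0) -> (5,0): empty -> OK
  offset (1,1) -> (5,1): empty -> OK
  offset (1,2) -> (5,2): empty -> OK
All cells valid: yes

Answer: yes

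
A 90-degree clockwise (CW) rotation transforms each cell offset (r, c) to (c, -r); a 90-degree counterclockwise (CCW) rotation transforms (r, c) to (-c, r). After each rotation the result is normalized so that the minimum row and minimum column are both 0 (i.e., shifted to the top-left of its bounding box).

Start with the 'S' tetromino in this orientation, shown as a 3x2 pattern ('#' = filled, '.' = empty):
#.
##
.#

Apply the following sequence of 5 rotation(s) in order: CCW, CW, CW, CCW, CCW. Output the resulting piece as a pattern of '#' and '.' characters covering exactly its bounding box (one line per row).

Answer: .##
##.

Derivation:
Start:
#.
##
.#
After rotation 1 (CCW):
.##
##.
After rotation 2 (CW):
#.
##
.#
After rotation 3 (CW):
.##
##.
After rotation 4 (CCW):
#.
##
.#
After rotation 5 (CCW):
.##
##.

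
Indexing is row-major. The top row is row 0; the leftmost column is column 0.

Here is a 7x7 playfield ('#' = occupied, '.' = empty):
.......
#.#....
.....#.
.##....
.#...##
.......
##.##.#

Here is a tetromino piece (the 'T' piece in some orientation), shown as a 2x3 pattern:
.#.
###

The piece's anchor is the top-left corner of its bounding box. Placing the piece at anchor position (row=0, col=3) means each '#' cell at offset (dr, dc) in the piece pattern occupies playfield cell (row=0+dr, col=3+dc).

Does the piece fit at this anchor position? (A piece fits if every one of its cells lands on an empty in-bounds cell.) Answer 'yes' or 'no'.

Check each piece cell at anchor (0, 3):
  offset (0,1) -> (0,4): empty -> OK
  offset (1,0) -> (1,3): empty -> OK
  offset (1,1) -> (1,4): empty -> OK
  offset (1,2) -> (1,5): empty -> OK
All cells valid: yes

Answer: yes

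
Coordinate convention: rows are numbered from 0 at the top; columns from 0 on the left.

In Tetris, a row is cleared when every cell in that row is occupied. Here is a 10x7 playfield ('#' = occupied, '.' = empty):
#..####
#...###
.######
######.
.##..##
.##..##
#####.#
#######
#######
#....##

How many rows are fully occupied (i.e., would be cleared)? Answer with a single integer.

Check each row:
  row 0: 2 empty cells -> not full
  row 1: 3 empty cells -> not full
  row 2: 1 empty cell -> not full
  row 3: 1 empty cell -> not full
  row 4: 3 empty cells -> not full
  row 5: 3 empty cells -> not full
  row 6: 1 empty cell -> not full
  row 7: 0 empty cells -> FULL (clear)
  row 8: 0 empty cells -> FULL (clear)
  row 9: 4 empty cells -> not full
Total rows cleared: 2

Answer: 2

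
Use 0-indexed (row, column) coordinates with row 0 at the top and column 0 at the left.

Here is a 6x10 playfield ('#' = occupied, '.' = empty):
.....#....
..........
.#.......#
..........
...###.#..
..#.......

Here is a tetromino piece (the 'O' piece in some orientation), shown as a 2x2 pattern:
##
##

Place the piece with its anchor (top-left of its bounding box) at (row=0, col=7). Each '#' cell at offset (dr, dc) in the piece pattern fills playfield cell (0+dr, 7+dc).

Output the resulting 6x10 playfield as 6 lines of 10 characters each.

Fill (0+0,7+0) = (0,7)
Fill (0+0,7+1) = (0,8)
Fill (0+1,7+0) = (1,7)
Fill (0+1,7+1) = (1,8)

Answer: .....#.##.
.......##.
.#.......#
..........
...###.#..
..#.......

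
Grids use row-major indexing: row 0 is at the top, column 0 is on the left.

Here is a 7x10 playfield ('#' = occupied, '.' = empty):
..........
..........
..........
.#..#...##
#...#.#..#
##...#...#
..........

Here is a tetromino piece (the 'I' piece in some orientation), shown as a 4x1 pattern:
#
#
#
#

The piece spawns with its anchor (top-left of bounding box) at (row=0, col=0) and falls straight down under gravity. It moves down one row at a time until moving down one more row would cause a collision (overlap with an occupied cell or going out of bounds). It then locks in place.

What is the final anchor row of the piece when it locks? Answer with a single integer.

Answer: 0

Derivation:
Spawn at (row=0, col=0). Try each row:
  row 0: fits
  row 1: blocked -> lock at row 0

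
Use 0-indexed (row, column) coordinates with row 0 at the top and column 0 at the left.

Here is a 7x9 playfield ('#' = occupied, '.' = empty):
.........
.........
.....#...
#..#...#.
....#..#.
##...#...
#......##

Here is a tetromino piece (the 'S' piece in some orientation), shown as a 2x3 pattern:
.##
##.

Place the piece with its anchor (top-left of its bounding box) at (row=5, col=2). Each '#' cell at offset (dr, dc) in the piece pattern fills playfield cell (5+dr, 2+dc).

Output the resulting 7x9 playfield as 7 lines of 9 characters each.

Fill (5+0,2+1) = (5,3)
Fill (5+0,2+2) = (5,4)
Fill (5+1,2+0) = (6,2)
Fill (5+1,2+1) = (6,3)

Answer: .........
.........
.....#...
#..#...#.
....#..#.
##.###...
#.##...##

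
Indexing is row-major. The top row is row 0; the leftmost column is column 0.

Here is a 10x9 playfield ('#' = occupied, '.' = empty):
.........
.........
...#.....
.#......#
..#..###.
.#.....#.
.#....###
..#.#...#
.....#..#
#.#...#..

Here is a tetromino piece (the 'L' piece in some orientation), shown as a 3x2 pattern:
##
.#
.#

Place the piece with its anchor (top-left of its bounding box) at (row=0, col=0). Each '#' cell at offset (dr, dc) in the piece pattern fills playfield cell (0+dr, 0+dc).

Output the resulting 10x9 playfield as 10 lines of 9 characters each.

Answer: ##.......
.#.......
.#.#.....
.#......#
..#..###.
.#.....#.
.#....###
..#.#...#
.....#..#
#.#...#..

Derivation:
Fill (0+0,0+0) = (0,0)
Fill (0+0,0+1) = (0,1)
Fill (0+1,0+1) = (1,1)
Fill (0+2,0+1) = (2,1)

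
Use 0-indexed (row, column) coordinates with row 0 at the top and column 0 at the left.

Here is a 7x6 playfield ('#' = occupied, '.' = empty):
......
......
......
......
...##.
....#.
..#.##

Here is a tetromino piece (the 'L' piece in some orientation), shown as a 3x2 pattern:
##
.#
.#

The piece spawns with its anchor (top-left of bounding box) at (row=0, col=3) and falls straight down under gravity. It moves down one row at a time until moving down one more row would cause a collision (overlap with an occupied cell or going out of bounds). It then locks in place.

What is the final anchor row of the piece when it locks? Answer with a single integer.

Spawn at (row=0, col=3). Try each row:
  row 0: fits
  row 1: fits
  row 2: blocked -> lock at row 1

Answer: 1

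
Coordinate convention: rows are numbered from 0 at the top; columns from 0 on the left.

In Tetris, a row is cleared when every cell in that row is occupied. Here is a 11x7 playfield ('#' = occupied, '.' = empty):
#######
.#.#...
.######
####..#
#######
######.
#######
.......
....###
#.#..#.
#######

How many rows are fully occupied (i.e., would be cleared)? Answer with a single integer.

Answer: 4

Derivation:
Check each row:
  row 0: 0 empty cells -> FULL (clear)
  row 1: 5 empty cells -> not full
  row 2: 1 empty cell -> not full
  row 3: 2 empty cells -> not full
  row 4: 0 empty cells -> FULL (clear)
  row 5: 1 empty cell -> not full
  row 6: 0 empty cells -> FULL (clear)
  row 7: 7 empty cells -> not full
  row 8: 4 empty cells -> not full
  row 9: 4 empty cells -> not full
  row 10: 0 empty cells -> FULL (clear)
Total rows cleared: 4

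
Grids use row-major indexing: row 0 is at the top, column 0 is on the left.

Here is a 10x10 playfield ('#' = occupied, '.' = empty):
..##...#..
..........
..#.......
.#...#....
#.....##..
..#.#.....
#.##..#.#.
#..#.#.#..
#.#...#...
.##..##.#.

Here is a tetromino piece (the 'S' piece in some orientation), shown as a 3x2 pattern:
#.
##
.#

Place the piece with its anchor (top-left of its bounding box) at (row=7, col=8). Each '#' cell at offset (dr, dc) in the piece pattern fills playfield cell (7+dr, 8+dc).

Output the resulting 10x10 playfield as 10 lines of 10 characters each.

Fill (7+0,8+0) = (7,8)
Fill (7+1,8+0) = (8,8)
Fill (7+1,8+1) = (8,9)
Fill (7+2,8+1) = (9,9)

Answer: ..##...#..
..........
..#.......
.#...#....
#.....##..
..#.#.....
#.##..#.#.
#..#.#.##.
#.#...#.##
.##..##.##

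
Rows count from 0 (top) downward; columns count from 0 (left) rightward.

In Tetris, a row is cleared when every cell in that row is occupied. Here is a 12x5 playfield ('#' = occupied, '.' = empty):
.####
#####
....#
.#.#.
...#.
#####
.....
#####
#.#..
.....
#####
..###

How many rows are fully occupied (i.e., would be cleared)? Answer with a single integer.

Check each row:
  row 0: 1 empty cell -> not full
  row 1: 0 empty cells -> FULL (clear)
  row 2: 4 empty cells -> not full
  row 3: 3 empty cells -> not full
  row 4: 4 empty cells -> not full
  row 5: 0 empty cells -> FULL (clear)
  row 6: 5 empty cells -> not full
  row 7: 0 empty cells -> FULL (clear)
  row 8: 3 empty cells -> not full
  row 9: 5 empty cells -> not full
  row 10: 0 empty cells -> FULL (clear)
  row 11: 2 empty cells -> not full
Total rows cleared: 4

Answer: 4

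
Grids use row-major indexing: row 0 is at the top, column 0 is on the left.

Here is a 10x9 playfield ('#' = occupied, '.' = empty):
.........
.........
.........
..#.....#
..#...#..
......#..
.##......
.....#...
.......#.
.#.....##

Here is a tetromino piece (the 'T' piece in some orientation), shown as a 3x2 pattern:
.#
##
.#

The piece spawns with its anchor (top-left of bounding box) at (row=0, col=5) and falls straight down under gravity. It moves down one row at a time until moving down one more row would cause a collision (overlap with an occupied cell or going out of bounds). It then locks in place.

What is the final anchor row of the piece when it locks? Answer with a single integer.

Spawn at (row=0, col=5). Try each row:
  row 0: fits
  row 1: fits
  row 2: blocked -> lock at row 1

Answer: 1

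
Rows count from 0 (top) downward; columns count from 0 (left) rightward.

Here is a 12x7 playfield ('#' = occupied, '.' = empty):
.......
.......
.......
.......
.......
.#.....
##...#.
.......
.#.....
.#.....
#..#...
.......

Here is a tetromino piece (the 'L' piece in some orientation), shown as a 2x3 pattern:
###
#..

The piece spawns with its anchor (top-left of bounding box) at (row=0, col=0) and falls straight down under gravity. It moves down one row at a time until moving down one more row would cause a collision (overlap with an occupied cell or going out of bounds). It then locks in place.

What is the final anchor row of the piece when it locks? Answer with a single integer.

Spawn at (row=0, col=0). Try each row:
  row 0: fits
  row 1: fits
  row 2: fits
  row 3: fits
  row 4: fits
  row 5: blocked -> lock at row 4

Answer: 4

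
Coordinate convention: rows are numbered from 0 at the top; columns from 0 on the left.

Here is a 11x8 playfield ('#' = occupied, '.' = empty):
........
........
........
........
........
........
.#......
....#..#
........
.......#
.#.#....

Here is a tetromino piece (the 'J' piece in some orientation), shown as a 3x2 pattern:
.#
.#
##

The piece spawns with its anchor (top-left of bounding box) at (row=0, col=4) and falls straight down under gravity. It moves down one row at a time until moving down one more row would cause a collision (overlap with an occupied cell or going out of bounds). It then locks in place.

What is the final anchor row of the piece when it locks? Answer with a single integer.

Spawn at (row=0, col=4). Try each row:
  row 0: fits
  row 1: fits
  row 2: fits
  row 3: fits
  row 4: fits
  row 5: blocked -> lock at row 4

Answer: 4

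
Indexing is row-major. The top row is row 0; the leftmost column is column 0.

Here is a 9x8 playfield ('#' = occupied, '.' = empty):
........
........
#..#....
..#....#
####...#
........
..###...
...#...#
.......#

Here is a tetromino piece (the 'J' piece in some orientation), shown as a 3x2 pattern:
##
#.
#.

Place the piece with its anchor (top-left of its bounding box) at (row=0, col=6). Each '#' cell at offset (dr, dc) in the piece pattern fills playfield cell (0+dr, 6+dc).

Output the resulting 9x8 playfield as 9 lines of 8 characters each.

Fill (0+0,6+0) = (0,6)
Fill (0+0,6+1) = (0,7)
Fill (0+1,6+0) = (1,6)
Fill (0+2,6+0) = (2,6)

Answer: ......##
......#.
#..#..#.
..#....#
####...#
........
..###...
...#...#
.......#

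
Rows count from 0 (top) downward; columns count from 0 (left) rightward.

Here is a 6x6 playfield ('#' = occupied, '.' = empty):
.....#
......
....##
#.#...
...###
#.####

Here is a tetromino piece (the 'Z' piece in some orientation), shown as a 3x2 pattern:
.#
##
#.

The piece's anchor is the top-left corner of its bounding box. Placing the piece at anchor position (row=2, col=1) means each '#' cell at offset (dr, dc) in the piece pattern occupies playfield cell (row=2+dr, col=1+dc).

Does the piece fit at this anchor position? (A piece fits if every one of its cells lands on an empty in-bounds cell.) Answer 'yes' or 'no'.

Check each piece cell at anchor (2, 1):
  offset (0,1) -> (2,2): empty -> OK
  offset (1,0) -> (3,1): empty -> OK
  offset (1,1) -> (3,2): occupied ('#') -> FAIL
  offset (2,0) -> (4,1): empty -> OK
All cells valid: no

Answer: no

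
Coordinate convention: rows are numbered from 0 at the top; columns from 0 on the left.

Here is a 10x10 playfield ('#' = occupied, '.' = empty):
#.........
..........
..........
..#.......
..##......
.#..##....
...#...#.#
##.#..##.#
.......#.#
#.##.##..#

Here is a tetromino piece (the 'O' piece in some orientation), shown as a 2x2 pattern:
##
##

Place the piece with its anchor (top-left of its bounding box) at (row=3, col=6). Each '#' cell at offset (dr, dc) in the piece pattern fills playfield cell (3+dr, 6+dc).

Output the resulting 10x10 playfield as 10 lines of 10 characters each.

Answer: #.........
..........
..........
..#...##..
..##..##..
.#..##....
...#...#.#
##.#..##.#
.......#.#
#.##.##..#

Derivation:
Fill (3+0,6+0) = (3,6)
Fill (3+0,6+1) = (3,7)
Fill (3+1,6+0) = (4,6)
Fill (3+1,6+1) = (4,7)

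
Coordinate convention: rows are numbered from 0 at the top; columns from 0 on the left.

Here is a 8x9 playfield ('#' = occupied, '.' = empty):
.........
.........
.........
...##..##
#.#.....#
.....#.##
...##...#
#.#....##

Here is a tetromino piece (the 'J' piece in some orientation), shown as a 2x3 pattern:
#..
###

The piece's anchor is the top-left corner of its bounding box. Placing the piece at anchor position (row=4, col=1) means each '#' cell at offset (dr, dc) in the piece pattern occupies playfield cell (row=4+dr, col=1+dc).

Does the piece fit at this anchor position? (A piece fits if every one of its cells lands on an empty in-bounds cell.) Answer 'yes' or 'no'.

Check each piece cell at anchor (4, 1):
  offset (0,0) -> (4,1): empty -> OK
  offset (1,0) -> (5,1): empty -> OK
  offset (1,1) -> (5,2): empty -> OK
  offset (1,2) -> (5,3): empty -> OK
All cells valid: yes

Answer: yes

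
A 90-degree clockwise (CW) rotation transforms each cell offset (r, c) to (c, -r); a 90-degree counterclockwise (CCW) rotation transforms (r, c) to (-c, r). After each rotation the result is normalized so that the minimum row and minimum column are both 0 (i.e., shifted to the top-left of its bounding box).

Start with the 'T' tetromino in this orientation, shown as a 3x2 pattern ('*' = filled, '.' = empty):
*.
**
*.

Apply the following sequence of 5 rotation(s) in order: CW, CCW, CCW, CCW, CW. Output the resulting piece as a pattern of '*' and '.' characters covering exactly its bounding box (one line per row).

Answer: .*.
***

Derivation:
Start:
*.
**
*.
After rotation 1 (CW):
***
.*.
After rotation 2 (CCW):
*.
**
*.
After rotation 3 (CCW):
.*.
***
After rotation 4 (CCW):
.*
**
.*
After rotation 5 (CW):
.*.
***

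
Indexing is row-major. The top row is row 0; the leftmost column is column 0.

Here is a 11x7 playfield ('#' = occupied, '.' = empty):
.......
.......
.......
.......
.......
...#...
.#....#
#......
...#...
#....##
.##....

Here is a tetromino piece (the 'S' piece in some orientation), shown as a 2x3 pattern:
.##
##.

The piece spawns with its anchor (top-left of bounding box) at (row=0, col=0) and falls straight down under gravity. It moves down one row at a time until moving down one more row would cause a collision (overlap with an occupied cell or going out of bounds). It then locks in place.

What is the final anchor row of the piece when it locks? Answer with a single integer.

Answer: 4

Derivation:
Spawn at (row=0, col=0). Try each row:
  row 0: fits
  row 1: fits
  row 2: fits
  row 3: fits
  row 4: fits
  row 5: blocked -> lock at row 4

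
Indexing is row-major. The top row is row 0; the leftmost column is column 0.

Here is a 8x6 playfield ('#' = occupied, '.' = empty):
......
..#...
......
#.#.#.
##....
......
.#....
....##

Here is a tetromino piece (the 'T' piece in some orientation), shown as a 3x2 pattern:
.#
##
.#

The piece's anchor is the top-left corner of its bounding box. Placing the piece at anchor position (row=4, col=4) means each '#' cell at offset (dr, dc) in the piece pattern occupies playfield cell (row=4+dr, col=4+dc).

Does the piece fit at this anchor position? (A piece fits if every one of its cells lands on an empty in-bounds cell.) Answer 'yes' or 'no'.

Answer: yes

Derivation:
Check each piece cell at anchor (4, 4):
  offset (0,1) -> (4,5): empty -> OK
  offset (1,0) -> (5,4): empty -> OK
  offset (1,1) -> (5,5): empty -> OK
  offset (2,1) -> (6,5): empty -> OK
All cells valid: yes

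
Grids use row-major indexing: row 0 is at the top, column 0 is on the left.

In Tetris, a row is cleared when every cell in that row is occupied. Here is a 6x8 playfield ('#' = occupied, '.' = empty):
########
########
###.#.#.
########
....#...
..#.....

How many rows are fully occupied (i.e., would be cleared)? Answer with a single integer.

Answer: 3

Derivation:
Check each row:
  row 0: 0 empty cells -> FULL (clear)
  row 1: 0 empty cells -> FULL (clear)
  row 2: 3 empty cells -> not full
  row 3: 0 empty cells -> FULL (clear)
  row 4: 7 empty cells -> not full
  row 5: 7 empty cells -> not full
Total rows cleared: 3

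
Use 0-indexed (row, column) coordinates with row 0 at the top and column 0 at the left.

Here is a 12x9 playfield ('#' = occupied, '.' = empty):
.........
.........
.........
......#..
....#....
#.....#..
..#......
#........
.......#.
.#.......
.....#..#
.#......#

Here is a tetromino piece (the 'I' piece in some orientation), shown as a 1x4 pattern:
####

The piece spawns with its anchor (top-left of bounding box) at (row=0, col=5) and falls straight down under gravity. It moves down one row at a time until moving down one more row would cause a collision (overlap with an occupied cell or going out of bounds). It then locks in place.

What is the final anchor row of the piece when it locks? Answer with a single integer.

Answer: 2

Derivation:
Spawn at (row=0, col=5). Try each row:
  row 0: fits
  row 1: fits
  row 2: fits
  row 3: blocked -> lock at row 2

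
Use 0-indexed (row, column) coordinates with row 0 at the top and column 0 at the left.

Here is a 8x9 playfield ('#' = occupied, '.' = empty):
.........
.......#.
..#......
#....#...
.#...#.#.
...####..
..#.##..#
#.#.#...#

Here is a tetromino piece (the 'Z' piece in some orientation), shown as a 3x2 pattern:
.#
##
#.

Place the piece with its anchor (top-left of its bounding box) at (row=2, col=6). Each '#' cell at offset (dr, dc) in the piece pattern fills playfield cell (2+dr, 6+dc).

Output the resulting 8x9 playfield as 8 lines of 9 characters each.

Fill (2+0,6+1) = (2,7)
Fill (2+1,6+0) = (3,6)
Fill (2+1,6+1) = (3,7)
Fill (2+2,6+0) = (4,6)

Answer: .........
.......#.
..#....#.
#....###.
.#...###.
...####..
..#.##..#
#.#.#...#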